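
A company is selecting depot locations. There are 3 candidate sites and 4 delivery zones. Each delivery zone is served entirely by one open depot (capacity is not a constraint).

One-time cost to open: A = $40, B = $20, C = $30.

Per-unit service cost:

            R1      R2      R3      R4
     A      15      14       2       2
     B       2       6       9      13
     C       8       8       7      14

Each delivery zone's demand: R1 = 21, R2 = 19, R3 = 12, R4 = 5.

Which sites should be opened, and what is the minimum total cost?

Open A and B; minimum total cost 250.

For any fixed open set, each delivery zone goes to its cheapest open site; total = fixed + service.
{A, B}: R1→B 2·21=42, R2→B 6·19=114, R3→A 2·12=24, R4→A 2·5=10. Service 190; fixed 60; total 250.
{A, B, C}: service 190 + fixed 90 = 280
{B}: R1→B 2·21=42, R2→B 6·19=114, R3→B 9·12=108, R4→B 13·5=65. Service 329; fixed 20; total 349.
(All 7 nonempty subsets were checked; A and B is lowest.)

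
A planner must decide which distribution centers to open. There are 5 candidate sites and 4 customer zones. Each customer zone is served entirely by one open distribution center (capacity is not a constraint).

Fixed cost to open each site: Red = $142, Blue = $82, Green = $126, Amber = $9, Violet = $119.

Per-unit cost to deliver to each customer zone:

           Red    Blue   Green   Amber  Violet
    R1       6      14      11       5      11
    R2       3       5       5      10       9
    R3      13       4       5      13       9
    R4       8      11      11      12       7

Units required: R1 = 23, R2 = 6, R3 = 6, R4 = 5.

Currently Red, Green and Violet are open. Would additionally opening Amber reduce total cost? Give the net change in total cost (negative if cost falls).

Current service cost with {Red, Green, Violet}: 221.
Adding Amber: each customer zone re-picks its cheapest; new service cost 198, saving 23.
Extra fixed cost: 9. Net change = 9 − 23 = -14.
(Totals: 608 → 594.)

Yes — net change −14 (cost falls by 14).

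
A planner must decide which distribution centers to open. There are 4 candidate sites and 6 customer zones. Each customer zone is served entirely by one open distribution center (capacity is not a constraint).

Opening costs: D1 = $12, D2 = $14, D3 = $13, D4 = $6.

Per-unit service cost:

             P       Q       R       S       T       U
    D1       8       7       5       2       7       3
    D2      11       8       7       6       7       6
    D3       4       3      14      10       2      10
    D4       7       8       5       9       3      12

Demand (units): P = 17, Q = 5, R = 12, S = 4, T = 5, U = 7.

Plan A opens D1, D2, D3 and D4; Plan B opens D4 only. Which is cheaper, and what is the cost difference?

Plan A is cheaper by 133.

Plan A: {D1, D2, D3, D4}: P→D3 4·17=68, Q→D3 3·5=15, R→D1 5·12=60, S→D1 2·4=8, T→D3 2·5=10, U→D1 3·7=21. Service 182; fixed 45; total 227.
Plan B: {D4}: P→D4 7·17=119, Q→D4 8·5=40, R→D4 5·12=60, S→D4 9·4=36, T→D4 3·5=15, U→D4 12·7=84. Service 354; fixed 6; total 360.
Difference: |227 − 360| = 133.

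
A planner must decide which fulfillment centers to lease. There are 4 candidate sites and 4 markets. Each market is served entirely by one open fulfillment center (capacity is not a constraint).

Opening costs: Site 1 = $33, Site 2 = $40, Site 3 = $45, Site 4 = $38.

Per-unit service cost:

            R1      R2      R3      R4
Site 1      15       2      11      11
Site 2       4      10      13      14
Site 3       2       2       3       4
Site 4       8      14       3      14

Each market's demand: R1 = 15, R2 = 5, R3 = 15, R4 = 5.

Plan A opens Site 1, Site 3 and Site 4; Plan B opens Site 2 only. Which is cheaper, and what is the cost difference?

Plan A: {Site 1, Site 3, Site 4}: R1→Site 3 2·15=30, R2→Site 1 2·5=10, R3→Site 3 3·15=45, R4→Site 3 4·5=20. Service 105; fixed 116; total 221.
Plan B: {Site 2}: R1→Site 2 4·15=60, R2→Site 2 10·5=50, R3→Site 2 13·15=195, R4→Site 2 14·5=70. Service 375; fixed 40; total 415.
Difference: |221 − 415| = 194.

Plan A is cheaper by 194.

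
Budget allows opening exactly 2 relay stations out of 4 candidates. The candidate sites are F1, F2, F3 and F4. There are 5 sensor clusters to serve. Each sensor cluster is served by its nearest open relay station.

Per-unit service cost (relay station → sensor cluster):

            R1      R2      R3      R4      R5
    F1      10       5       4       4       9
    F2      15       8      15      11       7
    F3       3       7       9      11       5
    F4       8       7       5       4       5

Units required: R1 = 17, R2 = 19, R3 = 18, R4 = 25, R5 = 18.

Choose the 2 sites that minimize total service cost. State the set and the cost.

Choose F1 and F3; total service cost 408.

With exactly 2 open, each sensor cluster uses its cheapest among the chosen.
{F1, F3}: R1→F3 3·17=51, R2→F1 5·19=95, R3→F1 4·18=72, R4→F1 4·25=100, R5→F3 5·18=90. Service cost 408.
{F3, F4}: service cost 464
{F1, F4}: service cost 493
Among all 6 size-2 choices, {F1, F3} is lowest.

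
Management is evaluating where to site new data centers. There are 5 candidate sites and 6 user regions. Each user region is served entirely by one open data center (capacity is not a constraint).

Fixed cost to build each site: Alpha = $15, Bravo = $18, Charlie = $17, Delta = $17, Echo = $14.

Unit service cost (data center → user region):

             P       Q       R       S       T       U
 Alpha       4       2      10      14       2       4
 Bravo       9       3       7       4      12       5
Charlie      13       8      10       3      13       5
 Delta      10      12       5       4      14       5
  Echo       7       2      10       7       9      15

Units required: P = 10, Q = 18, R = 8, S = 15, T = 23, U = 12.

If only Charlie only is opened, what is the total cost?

Each user region is assigned to its cheapest site among the open ones.
{Charlie}: P→Charlie 13·10=130, Q→Charlie 8·18=144, R→Charlie 10·8=80, S→Charlie 3·15=45, T→Charlie 13·23=299, U→Charlie 5·12=60. Service 758; fixed 17; total 775.

Total cost: 775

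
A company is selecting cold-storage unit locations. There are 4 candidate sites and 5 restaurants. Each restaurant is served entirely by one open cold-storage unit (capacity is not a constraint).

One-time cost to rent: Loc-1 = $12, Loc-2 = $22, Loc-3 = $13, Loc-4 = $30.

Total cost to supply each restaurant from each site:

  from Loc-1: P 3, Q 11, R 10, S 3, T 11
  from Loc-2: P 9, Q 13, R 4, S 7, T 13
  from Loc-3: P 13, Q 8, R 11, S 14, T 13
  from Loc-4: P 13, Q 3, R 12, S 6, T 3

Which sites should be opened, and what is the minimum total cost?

Open Loc-1 only; minimum total cost 50.

For any fixed open set, each restaurant goes to its cheapest open site; total = fixed + service.
{Loc-1}: P→Loc-1 3, Q→Loc-1 11, R→Loc-1 10, S→Loc-1 3, T→Loc-1 11. Service 38; fixed 12; total 50.
{Loc-1, Loc-3}: P→Loc-1 3, Q→Loc-3 8, R→Loc-1 10, S→Loc-1 3, T→Loc-1 11. Service 35; fixed 25; total 60.
{Loc-1, Loc-4}: service 22 + fixed 42 = 64
{Loc-1, Loc-2, Loc-3, Loc-4}: service 16 + fixed 77 = 93
No other subset beats 50.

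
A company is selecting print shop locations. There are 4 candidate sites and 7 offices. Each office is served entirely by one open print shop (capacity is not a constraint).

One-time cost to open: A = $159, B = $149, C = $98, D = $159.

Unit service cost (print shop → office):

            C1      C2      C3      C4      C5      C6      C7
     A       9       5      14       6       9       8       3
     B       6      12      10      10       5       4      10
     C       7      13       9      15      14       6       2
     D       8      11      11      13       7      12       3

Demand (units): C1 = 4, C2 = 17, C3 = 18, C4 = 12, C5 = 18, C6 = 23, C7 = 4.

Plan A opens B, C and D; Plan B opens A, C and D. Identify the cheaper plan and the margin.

Plan A: {B, C, D}: C1→B 6·4=24, C2→D 11·17=187, C3→C 9·18=162, C4→B 10·12=120, C5→B 5·18=90, C6→B 4·23=92, C7→C 2·4=8. Service 683; fixed 406; total 1089.
Plan B: {A, C, D}: C1→C 7·4=28, C2→A 5·17=85, C3→C 9·18=162, C4→A 6·12=72, C5→D 7·18=126, C6→C 6·23=138, C7→C 2·4=8. Service 619; fixed 416; total 1035.
Difference: |1089 − 1035| = 54.

Plan B is cheaper by 54.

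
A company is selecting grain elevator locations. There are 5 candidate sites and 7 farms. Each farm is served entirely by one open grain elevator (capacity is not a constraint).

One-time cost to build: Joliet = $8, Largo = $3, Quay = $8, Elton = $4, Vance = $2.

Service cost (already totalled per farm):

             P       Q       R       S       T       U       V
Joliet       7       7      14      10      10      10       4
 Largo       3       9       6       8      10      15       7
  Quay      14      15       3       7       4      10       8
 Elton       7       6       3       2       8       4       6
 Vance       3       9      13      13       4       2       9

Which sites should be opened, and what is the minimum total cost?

For any fixed open set, each farm goes to its cheapest open site; total = fixed + service.
{Elton, Vance}: P→Vance 3, Q→Elton 6, R→Elton 3, S→Elton 2, T→Vance 4, U→Vance 2, V→Elton 6. Service 26; fixed 6; total 32.
{Largo, Elton, Vance}: service 26 + fixed 9 = 35
{Joliet, Elton, Vance}: P→Vance 3, Q→Elton 6, R→Elton 3, S→Elton 2, T→Vance 4, U→Vance 2, V→Joliet 4. Service 24; fixed 14; total 38.
{Joliet, Largo, Quay, Elton, Vance}: P→Largo 3, Q→Elton 6, R→Quay 3, S→Elton 2, T→Quay 4, U→Vance 2, V→Joliet 4. Service 24; fixed 25; total 49.
No other subset beats 32.

Open Elton and Vance; minimum total cost 32.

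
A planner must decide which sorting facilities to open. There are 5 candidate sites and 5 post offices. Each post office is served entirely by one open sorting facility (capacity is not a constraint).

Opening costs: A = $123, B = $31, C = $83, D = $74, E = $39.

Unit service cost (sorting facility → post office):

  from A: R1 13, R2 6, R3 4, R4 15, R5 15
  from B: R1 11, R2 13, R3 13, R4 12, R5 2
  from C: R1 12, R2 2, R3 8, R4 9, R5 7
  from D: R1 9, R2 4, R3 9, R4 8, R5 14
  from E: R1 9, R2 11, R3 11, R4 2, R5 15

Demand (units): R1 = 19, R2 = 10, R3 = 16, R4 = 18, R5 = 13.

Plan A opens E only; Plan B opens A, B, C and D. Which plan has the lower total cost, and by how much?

Plan A is cheaper by 9.

Plan A: {E}: R1→E 9·19=171, R2→E 11·10=110, R3→E 11·16=176, R4→E 2·18=36, R5→E 15·13=195. Service 688; fixed 39; total 727.
Plan B: {A, B, C, D}: R1→D 9·19=171, R2→C 2·10=20, R3→A 4·16=64, R4→D 8·18=144, R5→B 2·13=26. Service 425; fixed 311; total 736.
Difference: |727 − 736| = 9.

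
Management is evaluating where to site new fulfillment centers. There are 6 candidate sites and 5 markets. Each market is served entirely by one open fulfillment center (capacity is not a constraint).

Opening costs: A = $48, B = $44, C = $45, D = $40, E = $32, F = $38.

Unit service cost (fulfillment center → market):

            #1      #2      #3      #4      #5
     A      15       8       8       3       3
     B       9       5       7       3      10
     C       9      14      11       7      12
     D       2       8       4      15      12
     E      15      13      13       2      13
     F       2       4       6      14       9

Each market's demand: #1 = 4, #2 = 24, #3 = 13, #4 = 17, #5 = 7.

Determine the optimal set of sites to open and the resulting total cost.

For any fixed open set, each market goes to its cheapest open site; total = fixed + service.
{A, F}: #1→F 2·4=8, #2→F 4·24=96, #3→F 6·13=78, #4→A 3·17=51, #5→A 3·7=21. Service 254; fixed 86; total 340.
{E, F}: #1→F 2·4=8, #2→F 4·24=96, #3→F 6·13=78, #4→E 2·17=34, #5→F 9·7=63. Service 279; fixed 70; total 349.
{A, D, F}: #1→D 2·4=8, #2→F 4·24=96, #3→D 4·13=52, #4→A 3·17=51, #5→A 3·7=21. Service 228; fixed 126; total 354.
{A, B, C, D, E, F}: #1→D 2·4=8, #2→F 4·24=96, #3→D 4·13=52, #4→E 2·17=34, #5→A 3·7=21. Service 211; fixed 247; total 458.
No other subset beats 340.

Open A and F; minimum total cost 340.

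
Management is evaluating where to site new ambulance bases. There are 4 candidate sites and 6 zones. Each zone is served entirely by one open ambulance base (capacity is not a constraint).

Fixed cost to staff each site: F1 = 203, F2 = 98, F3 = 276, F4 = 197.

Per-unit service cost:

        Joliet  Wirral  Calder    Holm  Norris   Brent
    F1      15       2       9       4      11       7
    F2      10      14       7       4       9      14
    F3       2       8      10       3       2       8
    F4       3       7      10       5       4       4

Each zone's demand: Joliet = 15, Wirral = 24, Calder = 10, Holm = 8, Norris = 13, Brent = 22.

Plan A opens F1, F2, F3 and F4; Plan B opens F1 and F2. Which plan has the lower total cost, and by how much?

Plan B is cheaper by 188.

Plan A: {F1, F2, F3, F4}: Joliet→F3 2·15=30, Wirral→F1 2·24=48, Calder→F2 7·10=70, Holm→F3 3·8=24, Norris→F3 2·13=26, Brent→F4 4·22=88. Service 286; fixed 774; total 1060.
Plan B: {F1, F2}: Joliet→F2 10·15=150, Wirral→F1 2·24=48, Calder→F2 7·10=70, Holm→F1 4·8=32, Norris→F2 9·13=117, Brent→F1 7·22=154. Service 571; fixed 301; total 872.
Difference: |1060 − 872| = 188.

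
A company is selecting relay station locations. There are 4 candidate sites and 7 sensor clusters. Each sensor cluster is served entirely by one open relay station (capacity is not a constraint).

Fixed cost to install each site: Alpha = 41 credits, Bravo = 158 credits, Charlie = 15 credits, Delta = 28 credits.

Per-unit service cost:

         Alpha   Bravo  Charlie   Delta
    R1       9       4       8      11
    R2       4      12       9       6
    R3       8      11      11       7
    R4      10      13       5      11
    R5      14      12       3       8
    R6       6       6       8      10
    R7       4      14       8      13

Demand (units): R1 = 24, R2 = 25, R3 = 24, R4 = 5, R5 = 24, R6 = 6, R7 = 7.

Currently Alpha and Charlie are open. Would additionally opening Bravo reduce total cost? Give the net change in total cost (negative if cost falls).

Current service cost with {Alpha, Charlie}: 645.
Adding Bravo: each sensor cluster re-picks its cheapest; new service cost 549, saving 96.
Extra fixed cost: 158. Net change = 158 − 96 = 62.
(Totals: 701 → 763.)

No — net change +62 (cost rises by 62).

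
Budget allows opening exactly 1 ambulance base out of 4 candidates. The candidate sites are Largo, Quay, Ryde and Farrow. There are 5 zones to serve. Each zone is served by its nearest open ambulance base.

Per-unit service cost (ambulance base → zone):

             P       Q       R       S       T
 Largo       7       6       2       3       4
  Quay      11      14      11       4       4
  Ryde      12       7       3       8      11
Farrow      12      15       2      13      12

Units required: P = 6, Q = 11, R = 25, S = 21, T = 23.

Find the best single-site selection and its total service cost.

Choose Largo only; total service cost 313.

With exactly 1 open, each zone uses its cheapest among the chosen.
{Largo}: P→Largo 7·6=42, Q→Largo 6·11=66, R→Largo 2·25=50, S→Largo 3·21=63, T→Largo 4·23=92. Service cost 313.
{Ryde}: service cost 645
{Quay}: service cost 671
Among all 4 size-1 choices, {Largo} is lowest.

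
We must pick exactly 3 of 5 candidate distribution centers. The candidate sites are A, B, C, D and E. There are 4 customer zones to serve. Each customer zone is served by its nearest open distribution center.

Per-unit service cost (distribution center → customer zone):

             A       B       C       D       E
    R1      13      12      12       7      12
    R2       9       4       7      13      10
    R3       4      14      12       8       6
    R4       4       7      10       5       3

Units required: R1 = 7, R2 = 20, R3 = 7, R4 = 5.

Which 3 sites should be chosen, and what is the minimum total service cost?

With exactly 3 open, each customer zone uses its cheapest among the chosen.
{A, B, D}: R1→D 7·7=49, R2→B 4·20=80, R3→A 4·7=28, R4→A 4·5=20. Service cost 177.
{B, D, E}: service cost 186
{A, B, E}: service cost 207
Among all 10 size-3 choices, {A, B, D} is lowest.

Choose A, B and D; total service cost 177.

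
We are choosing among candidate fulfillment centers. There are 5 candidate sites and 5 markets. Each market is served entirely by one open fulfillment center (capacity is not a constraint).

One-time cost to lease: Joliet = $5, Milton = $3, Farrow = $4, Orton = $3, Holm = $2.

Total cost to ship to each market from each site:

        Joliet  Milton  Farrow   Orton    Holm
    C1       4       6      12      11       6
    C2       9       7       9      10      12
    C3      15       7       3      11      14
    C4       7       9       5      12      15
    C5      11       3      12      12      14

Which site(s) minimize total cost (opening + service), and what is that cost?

For any fixed open set, each market goes to its cheapest open site; total = fixed + service.
{Milton, Farrow}: C1→Milton 6, C2→Milton 7, C3→Farrow 3, C4→Farrow 5, C5→Milton 3. Service 24; fixed 7; total 31.
{Milton, Farrow, Holm}: service 24 + fixed 9 = 33
{Joliet, Milton, Farrow}: service 22 + fixed 12 = 34
{Joliet, Milton, Farrow, Orton, Holm}: service 22 + fixed 17 = 39
No other subset beats 31.

Open Milton and Farrow; minimum total cost 31.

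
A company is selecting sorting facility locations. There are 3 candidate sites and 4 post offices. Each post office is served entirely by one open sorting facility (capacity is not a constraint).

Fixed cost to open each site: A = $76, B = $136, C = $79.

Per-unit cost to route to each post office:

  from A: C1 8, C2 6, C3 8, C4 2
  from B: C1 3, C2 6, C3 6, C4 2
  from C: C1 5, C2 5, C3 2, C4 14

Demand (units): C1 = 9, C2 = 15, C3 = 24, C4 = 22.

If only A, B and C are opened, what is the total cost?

Each post office is assigned to its cheapest site among the open ones.
{A, B, C}: C1→B 3·9=27, C2→C 5·15=75, C3→C 2·24=48, C4→A 2·22=44. Service 194; fixed 291; total 485.

Total cost: 485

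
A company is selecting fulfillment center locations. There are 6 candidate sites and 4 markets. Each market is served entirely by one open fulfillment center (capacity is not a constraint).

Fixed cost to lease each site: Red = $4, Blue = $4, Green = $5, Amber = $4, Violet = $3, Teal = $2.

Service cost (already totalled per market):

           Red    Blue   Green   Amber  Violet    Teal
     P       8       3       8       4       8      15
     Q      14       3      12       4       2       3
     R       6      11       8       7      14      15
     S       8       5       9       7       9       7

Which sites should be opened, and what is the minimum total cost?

Open Red and Blue; minimum total cost 25.

For any fixed open set, each market goes to its cheapest open site; total = fixed + service.
{Red, Blue}: P→Blue 3, Q→Blue 3, R→Red 6, S→Blue 5. Service 17; fixed 8; total 25.
{Blue}: P→Blue 3, Q→Blue 3, R→Blue 11, S→Blue 5. Service 22; fixed 4; total 26.
{Blue, Amber}: P→Blue 3, Q→Blue 3, R→Amber 7, S→Blue 5. Service 18; fixed 8; total 26.
{Red, Blue, Green, Amber, Violet, Teal}: P→Blue 3, Q→Violet 2, R→Red 6, S→Blue 5. Service 16; fixed 22; total 38.
No other subset beats 25.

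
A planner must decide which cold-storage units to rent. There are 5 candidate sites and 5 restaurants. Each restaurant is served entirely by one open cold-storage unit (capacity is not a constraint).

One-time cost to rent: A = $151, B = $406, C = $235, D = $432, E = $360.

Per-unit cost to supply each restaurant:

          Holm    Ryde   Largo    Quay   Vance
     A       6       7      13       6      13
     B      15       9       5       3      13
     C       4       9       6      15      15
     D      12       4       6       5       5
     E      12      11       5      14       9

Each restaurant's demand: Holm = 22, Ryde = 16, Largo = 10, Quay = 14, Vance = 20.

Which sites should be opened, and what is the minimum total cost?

Open A only; minimum total cost 869.

For any fixed open set, each restaurant goes to its cheapest open site; total = fixed + service.
{A}: Holm→A 6·22=132, Ryde→A 7·16=112, Largo→A 13·10=130, Quay→A 6·14=84, Vance→A 13·20=260. Service 718; fixed 151; total 869.
{A, C}: Holm→C 4·22=88, Ryde→A 7·16=112, Largo→C 6·10=60, Quay→A 6·14=84, Vance→A 13·20=260. Service 604; fixed 386; total 990.
{D}: service 558 + fixed 432 = 990
{A, B, C, D, E}: Holm→C 4·22=88, Ryde→D 4·16=64, Largo→B 5·10=50, Quay→B 3·14=42, Vance→D 5·20=100. Service 344; fixed 1584; total 1928.
No other subset beats 869.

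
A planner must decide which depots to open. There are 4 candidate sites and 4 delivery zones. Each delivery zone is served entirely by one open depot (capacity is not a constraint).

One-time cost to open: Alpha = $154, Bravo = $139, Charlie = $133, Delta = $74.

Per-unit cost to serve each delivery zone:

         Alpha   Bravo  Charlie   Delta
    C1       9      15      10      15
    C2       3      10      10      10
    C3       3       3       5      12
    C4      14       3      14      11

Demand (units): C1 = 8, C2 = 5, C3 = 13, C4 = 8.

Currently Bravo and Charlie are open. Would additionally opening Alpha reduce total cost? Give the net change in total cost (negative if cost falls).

Current service cost with {Bravo, Charlie}: 193.
Adding Alpha: each delivery zone re-picks its cheapest; new service cost 150, saving 43.
Extra fixed cost: 154. Net change = 154 − 43 = 111.
(Totals: 465 → 576.)

No — net change +111 (cost rises by 111).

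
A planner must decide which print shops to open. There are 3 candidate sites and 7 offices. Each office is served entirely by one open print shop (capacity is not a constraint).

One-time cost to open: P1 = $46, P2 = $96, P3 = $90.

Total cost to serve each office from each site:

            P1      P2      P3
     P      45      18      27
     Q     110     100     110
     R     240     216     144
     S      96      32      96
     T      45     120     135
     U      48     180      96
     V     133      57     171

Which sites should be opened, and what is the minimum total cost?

For any fixed open set, each office goes to its cheapest open site; total = fixed + service.
{P1, P2}: P→P2 18, Q→P2 100, R→P2 216, S→P2 32, T→P1 45, U→P1 48, V→P2 57. Service 516; fixed 142; total 658.
{P1, P2, P3}: P→P2 18, Q→P2 100, R→P3 144, S→P2 32, T→P1 45, U→P1 48, V→P2 57. Service 444; fixed 232; total 676.
{P1, P3}: P→P3 27, Q→P1 110, R→P3 144, S→P1 96, T→P1 45, U→P1 48, V→P1 133. Service 603; fixed 136; total 739.
{P1}: service 717 + fixed 46 = 763
(All 7 nonempty subsets were checked; P1 and P2 is lowest.)

Open P1 and P2; minimum total cost 658.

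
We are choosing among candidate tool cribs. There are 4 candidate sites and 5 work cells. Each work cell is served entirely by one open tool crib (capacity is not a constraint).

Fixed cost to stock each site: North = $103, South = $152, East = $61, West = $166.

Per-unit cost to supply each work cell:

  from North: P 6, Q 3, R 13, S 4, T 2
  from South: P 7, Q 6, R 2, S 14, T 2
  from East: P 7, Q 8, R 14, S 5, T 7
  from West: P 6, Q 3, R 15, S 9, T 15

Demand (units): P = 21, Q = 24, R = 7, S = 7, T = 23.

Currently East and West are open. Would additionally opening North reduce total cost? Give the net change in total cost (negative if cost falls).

Current service cost with {East, West}: 492.
Adding North: each work cell re-picks its cheapest; new service cost 363, saving 129.
Extra fixed cost: 103. Net change = 103 − 129 = -26.
(Totals: 719 → 693.)

Yes — net change −26 (cost falls by 26).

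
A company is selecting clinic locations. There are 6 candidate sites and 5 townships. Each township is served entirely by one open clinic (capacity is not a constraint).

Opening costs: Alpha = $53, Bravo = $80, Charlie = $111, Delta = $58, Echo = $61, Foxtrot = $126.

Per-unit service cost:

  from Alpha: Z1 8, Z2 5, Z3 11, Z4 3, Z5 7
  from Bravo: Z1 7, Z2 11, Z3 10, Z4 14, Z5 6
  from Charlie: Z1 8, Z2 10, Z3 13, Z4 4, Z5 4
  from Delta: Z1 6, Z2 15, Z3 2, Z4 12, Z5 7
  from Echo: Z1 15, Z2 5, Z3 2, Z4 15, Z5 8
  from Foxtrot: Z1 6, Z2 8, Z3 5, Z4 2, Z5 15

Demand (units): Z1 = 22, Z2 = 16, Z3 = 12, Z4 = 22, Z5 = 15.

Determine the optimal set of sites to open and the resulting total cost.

Open Alpha and Delta; minimum total cost 518.

For any fixed open set, each township goes to its cheapest open site; total = fixed + service.
{Alpha, Delta}: Z1→Delta 6·22=132, Z2→Alpha 5·16=80, Z3→Delta 2·12=24, Z4→Alpha 3·22=66, Z5→Alpha 7·15=105. Service 407; fixed 111; total 518.
{Alpha, Echo}: Z1→Alpha 8·22=176, Z2→Alpha 5·16=80, Z3→Echo 2·12=24, Z4→Alpha 3·22=66, Z5→Alpha 7·15=105. Service 451; fixed 114; total 565.
{Alpha, Delta, Echo}: service 407 + fixed 172 = 579
{Alpha, Bravo, Charlie, Delta, Echo, Foxtrot}: service 340 + fixed 489 = 829
No other subset beats 518.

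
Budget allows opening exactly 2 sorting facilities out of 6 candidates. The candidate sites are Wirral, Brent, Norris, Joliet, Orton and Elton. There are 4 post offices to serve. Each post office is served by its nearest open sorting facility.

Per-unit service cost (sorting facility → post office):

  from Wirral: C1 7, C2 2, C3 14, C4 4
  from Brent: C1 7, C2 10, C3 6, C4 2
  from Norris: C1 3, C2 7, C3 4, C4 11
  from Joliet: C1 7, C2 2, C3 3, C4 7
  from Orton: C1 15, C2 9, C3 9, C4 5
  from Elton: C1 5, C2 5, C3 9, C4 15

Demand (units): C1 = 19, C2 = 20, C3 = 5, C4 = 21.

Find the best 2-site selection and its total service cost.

With exactly 2 open, each post office uses its cheapest among the chosen.
{Wirral, Norris}: C1→Norris 3·19=57, C2→Wirral 2·20=40, C3→Norris 4·5=20, C4→Wirral 4·21=84. Service cost 201.
{Brent, Joliet}: service cost 230
{Wirral, Brent}: service cost 245
Among all 15 size-2 choices, {Wirral, Norris} is lowest.

Choose Wirral and Norris; total service cost 201.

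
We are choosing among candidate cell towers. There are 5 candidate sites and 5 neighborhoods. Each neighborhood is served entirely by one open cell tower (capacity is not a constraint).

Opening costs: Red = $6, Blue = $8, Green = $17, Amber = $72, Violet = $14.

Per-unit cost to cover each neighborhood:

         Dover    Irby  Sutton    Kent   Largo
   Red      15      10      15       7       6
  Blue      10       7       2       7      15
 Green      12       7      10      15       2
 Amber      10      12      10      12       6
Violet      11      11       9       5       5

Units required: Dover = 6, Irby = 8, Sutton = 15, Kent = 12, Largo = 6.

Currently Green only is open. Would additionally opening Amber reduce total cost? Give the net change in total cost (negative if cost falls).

No — net change +24 (cost rises by 24).

Current service cost with {Green}: 470.
Adding Amber: each neighborhood re-picks its cheapest; new service cost 422, saving 48.
Extra fixed cost: 72. Net change = 72 − 48 = 24.
(Totals: 487 → 511.)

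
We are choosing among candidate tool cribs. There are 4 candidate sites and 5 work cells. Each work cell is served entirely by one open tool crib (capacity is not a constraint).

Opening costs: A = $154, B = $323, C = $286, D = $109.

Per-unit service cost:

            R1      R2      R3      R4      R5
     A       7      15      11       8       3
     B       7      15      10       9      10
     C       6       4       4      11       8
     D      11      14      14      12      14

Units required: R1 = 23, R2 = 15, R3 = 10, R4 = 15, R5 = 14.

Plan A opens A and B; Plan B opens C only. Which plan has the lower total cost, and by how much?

Plan A: {A, B}: R1→A 7·23=161, R2→A 15·15=225, R3→B 10·10=100, R4→A 8·15=120, R5→A 3·14=42. Service 648; fixed 477; total 1125.
Plan B: {C}: R1→C 6·23=138, R2→C 4·15=60, R3→C 4·10=40, R4→C 11·15=165, R5→C 8·14=112. Service 515; fixed 286; total 801.
Difference: |1125 − 801| = 324.

Plan B is cheaper by 324.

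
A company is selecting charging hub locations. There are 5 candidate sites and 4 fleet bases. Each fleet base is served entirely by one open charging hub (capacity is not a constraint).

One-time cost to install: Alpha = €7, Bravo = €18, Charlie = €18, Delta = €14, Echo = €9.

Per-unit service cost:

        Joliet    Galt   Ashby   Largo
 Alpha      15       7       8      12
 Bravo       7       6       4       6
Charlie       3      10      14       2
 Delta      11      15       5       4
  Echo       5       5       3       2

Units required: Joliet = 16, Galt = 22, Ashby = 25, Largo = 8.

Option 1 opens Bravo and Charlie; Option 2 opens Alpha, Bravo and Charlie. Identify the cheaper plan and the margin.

Option 1: {Bravo, Charlie}: Joliet→Charlie 3·16=48, Galt→Bravo 6·22=132, Ashby→Bravo 4·25=100, Largo→Charlie 2·8=16. Service 296; fixed 36; total 332.
Option 2: {Alpha, Bravo, Charlie}: Joliet→Charlie 3·16=48, Galt→Bravo 6·22=132, Ashby→Bravo 4·25=100, Largo→Charlie 2·8=16. Service 296; fixed 43; total 339.
Difference: |332 − 339| = 7.

Option 1 is cheaper by 7.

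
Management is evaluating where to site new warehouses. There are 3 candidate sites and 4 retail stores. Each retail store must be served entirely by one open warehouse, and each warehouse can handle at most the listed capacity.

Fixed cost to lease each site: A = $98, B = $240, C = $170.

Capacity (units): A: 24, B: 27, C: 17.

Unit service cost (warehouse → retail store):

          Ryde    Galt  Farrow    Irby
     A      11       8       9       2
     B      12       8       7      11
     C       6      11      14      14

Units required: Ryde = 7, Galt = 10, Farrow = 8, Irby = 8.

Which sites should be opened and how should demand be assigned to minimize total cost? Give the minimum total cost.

Open {A, C}: Ryde→C 6·7=42, Galt→C 11·10=110, Farrow→A 9·8=72, Irby→A 2·8=16.
Loads: A carries 16/24, C carries 17/17. Service 240; fixed 268; total 508.
Next best feasible plan costs 518.

Minimum total cost: 508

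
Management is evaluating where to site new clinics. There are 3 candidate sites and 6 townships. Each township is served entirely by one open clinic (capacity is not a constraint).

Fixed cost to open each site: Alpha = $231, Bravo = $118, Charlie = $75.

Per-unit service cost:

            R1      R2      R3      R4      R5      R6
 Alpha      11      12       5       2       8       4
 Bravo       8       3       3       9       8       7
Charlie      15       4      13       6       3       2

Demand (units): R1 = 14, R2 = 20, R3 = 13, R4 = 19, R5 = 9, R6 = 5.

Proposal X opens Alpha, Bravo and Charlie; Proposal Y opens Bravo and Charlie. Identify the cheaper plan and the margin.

Proposal X: {Alpha, Bravo, Charlie}: R1→Bravo 8·14=112, R2→Bravo 3·20=60, R3→Bravo 3·13=39, R4→Alpha 2·19=38, R5→Charlie 3·9=27, R6→Charlie 2·5=10. Service 286; fixed 424; total 710.
Proposal Y: {Bravo, Charlie}: R1→Bravo 8·14=112, R2→Bravo 3·20=60, R3→Bravo 3·13=39, R4→Charlie 6·19=114, R5→Charlie 3·9=27, R6→Charlie 2·5=10. Service 362; fixed 193; total 555.
Difference: |710 − 555| = 155.

Proposal Y is cheaper by 155.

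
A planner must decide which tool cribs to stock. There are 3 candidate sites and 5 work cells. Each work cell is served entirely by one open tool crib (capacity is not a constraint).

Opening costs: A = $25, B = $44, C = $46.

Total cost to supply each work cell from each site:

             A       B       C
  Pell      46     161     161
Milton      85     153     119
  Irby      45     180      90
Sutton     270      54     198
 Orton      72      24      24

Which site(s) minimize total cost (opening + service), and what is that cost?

For any fixed open set, each work cell goes to its cheapest open site; total = fixed + service.
{A, B}: Pell→A 46, Milton→A 85, Irby→A 45, Sutton→B 54, Orton→B 24. Service 254; fixed 69; total 323.
{A, B, C}: service 254 + fixed 115 = 369
{A, C}: service 398 + fixed 71 = 469
{A}: service 518 + fixed 25 = 543
No other subset beats 323.

Open A and B; minimum total cost 323.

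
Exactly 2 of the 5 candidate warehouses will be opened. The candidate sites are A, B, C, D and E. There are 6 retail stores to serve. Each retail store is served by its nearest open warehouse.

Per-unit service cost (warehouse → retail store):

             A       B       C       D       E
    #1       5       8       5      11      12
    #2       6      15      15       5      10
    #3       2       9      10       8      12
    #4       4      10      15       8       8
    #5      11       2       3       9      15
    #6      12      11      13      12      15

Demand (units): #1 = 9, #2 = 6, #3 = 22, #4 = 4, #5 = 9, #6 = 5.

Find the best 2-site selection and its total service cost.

Choose A and B; total service cost 214.

With exactly 2 open, each retail store uses its cheapest among the chosen.
{A, B}: #1→A 5·9=45, #2→A 6·6=36, #3→A 2·22=44, #4→A 4·4=16, #5→B 2·9=18, #6→B 11·5=55. Service cost 214.
{A, C}: service cost 228
{A, D}: service cost 276
Among all 10 size-2 choices, {A, B} is lowest.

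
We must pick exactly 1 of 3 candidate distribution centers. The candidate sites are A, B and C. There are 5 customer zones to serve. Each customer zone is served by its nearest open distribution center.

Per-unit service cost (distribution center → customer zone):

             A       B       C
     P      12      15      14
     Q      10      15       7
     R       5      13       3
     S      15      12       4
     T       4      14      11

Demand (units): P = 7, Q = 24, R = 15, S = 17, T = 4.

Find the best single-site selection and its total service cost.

With exactly 1 open, each customer zone uses its cheapest among the chosen.
{C}: P→C 14·7=98, Q→C 7·24=168, R→C 3·15=45, S→C 4·17=68, T→C 11·4=44. Service cost 423.
{A}: service cost 670
{B}: service cost 920
Among all 3 size-1 choices, {C} is lowest.

Choose C only; total service cost 423.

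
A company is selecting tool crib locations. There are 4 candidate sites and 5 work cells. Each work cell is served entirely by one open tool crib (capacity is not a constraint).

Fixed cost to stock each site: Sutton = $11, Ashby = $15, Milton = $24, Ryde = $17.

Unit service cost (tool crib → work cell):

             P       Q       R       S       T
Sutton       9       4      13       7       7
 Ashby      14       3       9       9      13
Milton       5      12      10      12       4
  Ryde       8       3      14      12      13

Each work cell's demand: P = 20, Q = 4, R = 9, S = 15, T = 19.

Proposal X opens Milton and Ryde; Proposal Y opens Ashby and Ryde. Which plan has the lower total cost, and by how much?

Proposal X is cheaper by 168.

Proposal X: {Milton, Ryde}: P→Milton 5·20=100, Q→Ryde 3·4=12, R→Milton 10·9=90, S→Milton 12·15=180, T→Milton 4·19=76. Service 458; fixed 41; total 499.
Proposal Y: {Ashby, Ryde}: P→Ryde 8·20=160, Q→Ashby 3·4=12, R→Ashby 9·9=81, S→Ashby 9·15=135, T→Ashby 13·19=247. Service 635; fixed 32; total 667.
Difference: |499 − 667| = 168.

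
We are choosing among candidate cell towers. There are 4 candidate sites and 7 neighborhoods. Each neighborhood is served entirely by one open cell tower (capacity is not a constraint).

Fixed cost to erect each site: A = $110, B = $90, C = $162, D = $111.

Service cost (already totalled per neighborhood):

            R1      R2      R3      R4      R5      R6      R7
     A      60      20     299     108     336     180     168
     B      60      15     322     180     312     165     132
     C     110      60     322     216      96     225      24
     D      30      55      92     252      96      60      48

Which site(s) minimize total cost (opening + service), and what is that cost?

Open A and D; minimum total cost 675.

For any fixed open set, each neighborhood goes to its cheapest open site; total = fixed + service.
{A, D}: R1→D 30, R2→A 20, R3→D 92, R4→A 108, R5→D 96, R6→D 60, R7→D 48. Service 454; fixed 221; total 675.
{B, D}: service 521 + fixed 201 = 722
{D}: R1→D 30, R2→D 55, R3→D 92, R4→D 252, R5→D 96, R6→D 60, R7→D 48. Service 633; fixed 111; total 744.
{A, B, C, D}: R1→D 30, R2→B 15, R3→D 92, R4→A 108, R5→C 96, R6→D 60, R7→C 24. Service 425; fixed 473; total 898.
(All 15 nonempty subsets were checked; A and D is lowest.)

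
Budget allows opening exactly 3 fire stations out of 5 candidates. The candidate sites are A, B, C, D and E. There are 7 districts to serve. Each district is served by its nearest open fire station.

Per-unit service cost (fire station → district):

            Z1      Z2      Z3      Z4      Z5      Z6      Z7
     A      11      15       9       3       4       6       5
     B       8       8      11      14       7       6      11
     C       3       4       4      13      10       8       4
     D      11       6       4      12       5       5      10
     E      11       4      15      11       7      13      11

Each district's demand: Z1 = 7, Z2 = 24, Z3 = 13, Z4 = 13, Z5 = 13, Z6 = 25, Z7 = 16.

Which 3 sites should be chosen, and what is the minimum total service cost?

Choose A, C and D; total service cost 449.

With exactly 3 open, each district uses its cheapest among the chosen.
{A, C, D}: Z1→C 3·7=21, Z2→C 4·24=96, Z3→C 4·13=52, Z4→A 3·13=39, Z5→A 4·13=52, Z6→D 5·25=125, Z7→C 4·16=64. Service cost 449.
{A, B, C}: service cost 474
{A, C, E}: service cost 474
Among all 10 size-3 choices, {A, C, D} is lowest.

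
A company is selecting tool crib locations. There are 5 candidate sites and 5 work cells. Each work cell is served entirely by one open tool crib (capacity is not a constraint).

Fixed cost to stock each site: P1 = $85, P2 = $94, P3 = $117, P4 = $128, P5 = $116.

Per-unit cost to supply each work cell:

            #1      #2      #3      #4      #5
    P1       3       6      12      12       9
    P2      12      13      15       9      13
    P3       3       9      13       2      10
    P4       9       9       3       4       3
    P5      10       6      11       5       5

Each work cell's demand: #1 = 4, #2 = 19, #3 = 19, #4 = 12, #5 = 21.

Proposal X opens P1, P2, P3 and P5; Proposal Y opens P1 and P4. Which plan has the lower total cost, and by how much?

Proposal X: {P1, P2, P3, P5}: #1→P1 3·4=12, #2→P1 6·19=114, #3→P5 11·19=209, #4→P3 2·12=24, #5→P5 5·21=105. Service 464; fixed 412; total 876.
Proposal Y: {P1, P4}: #1→P1 3·4=12, #2→P1 6·19=114, #3→P4 3·19=57, #4→P4 4·12=48, #5→P4 3·21=63. Service 294; fixed 213; total 507.
Difference: |876 − 507| = 369.

Proposal Y is cheaper by 369.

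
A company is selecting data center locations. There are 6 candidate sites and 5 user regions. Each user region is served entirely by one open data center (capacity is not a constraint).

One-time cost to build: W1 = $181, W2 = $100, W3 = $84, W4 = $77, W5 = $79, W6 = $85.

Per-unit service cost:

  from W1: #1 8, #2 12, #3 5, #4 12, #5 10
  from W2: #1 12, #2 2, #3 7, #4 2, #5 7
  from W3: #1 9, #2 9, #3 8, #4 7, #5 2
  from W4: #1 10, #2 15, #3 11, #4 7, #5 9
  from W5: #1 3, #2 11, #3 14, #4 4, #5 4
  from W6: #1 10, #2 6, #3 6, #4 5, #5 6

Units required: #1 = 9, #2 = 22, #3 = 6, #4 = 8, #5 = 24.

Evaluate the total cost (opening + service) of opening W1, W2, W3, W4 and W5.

Total cost: 686

Each user region is assigned to its cheapest site among the open ones.
{W1, W2, W3, W4, W5}: #1→W5 3·9=27, #2→W2 2·22=44, #3→W1 5·6=30, #4→W2 2·8=16, #5→W3 2·24=48. Service 165; fixed 521; total 686.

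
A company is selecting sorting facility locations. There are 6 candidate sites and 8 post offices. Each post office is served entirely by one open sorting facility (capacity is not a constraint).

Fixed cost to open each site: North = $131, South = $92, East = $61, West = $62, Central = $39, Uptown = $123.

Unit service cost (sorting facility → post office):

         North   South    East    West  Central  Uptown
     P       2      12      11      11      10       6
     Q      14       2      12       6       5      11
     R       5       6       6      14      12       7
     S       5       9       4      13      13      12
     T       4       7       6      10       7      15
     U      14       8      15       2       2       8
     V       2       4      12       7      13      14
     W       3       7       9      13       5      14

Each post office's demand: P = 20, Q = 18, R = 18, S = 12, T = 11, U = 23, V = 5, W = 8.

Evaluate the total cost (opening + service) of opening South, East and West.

Each post office is assigned to its cheapest site among the open ones.
{South, East, West}: P→East 11·20=220, Q→South 2·18=36, R→South 6·18=108, S→East 4·12=48, T→East 6·11=66, U→West 2·23=46, V→South 4·5=20, W→South 7·8=56. Service 600; fixed 215; total 815.

Total cost: 815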